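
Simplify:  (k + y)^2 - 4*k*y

Expand the square and combine the 4*k*y term.

(k - y)^2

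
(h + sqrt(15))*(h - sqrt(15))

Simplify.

h^2 - 15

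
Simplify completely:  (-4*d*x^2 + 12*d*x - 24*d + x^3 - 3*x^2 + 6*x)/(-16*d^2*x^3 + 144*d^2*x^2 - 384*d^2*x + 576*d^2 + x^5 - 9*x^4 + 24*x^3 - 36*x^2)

Factor: -4*d*x^2 + 12*d*x - 24*d + x^3 - 3*x^2 + 6*x = (x^2 - 3*x + 6)*(-4*d + x);  -16*d^2*x^3 + 144*d^2*x^2 - 384*d^2*x + 576*d^2 + x^5 - 9*x^4 + 24*x^3 - 36*x^2 = (x^2 - 3*x + 6)*(x - 6)*(4*d + x)*(-4*d + x)
Cancel the common factors (x^2 - 3*x + 6), (-4*d + x).

1/(4*d*x - 24*d + x^2 - 6*x)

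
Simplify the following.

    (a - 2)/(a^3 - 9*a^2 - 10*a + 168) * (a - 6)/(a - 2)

1/(a^2 - 3*a - 28)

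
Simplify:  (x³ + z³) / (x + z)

x² - x*z + z²

Factor as (a+b)(a^2-ab+b^2) with a=x, b=z.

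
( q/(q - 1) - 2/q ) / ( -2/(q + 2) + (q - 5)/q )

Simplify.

(q³ - 2*q + 4)/(q³ - 6*q² - 5*q + 10)

Numerator: q/(q - 1) - 2/q = (q² - 2*q + 2)/(q² - q)
Denominator: -2/(q + 2) + (q - 5)/q = (q² - 5*q - 10)/(q² + 2*q)
Divide: ((q² - 2*q + 2)/(q² - q)) · ((q² + 2*q)/(q² - 5*q - 10)) = (q³ - 2*q + 4)/(q³ - 6*q² - 5*q + 10)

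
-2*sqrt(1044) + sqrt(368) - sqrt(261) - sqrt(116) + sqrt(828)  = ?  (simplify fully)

2*sqrt(1044) = 12*sqrt(29); sqrt(368) = 4*sqrt(23); sqrt(261) = 3*sqrt(29); sqrt(116) = 2*sqrt(29); sqrt(828) = 6*sqrt(23)

-17*sqrt(29) + 10*sqrt(23)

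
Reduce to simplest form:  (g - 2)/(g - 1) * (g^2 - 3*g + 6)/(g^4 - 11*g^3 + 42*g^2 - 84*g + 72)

1/(g^2 - 7*g + 6)

Factor: g^4 - 11*g^3 + 42*g^2 - 84*g + 72 = (g - 2)*(g - 6)*(g^2 - 3*g + 6)
Cancel the common factors (g^2 - 3*g + 6), (g - 2).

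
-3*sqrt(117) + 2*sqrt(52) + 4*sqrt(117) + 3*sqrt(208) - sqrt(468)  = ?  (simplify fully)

3*sqrt(117) = 9*sqrt(13); 2*sqrt(52) = 4*sqrt(13); 4*sqrt(117) = 12*sqrt(13); 3*sqrt(208) = 12*sqrt(13); sqrt(468) = 6*sqrt(13)
Combine: (-9 + 4 + 12 + 12 - 6)·sqrt(13) = 13*sqrt(13)

13*sqrt(13)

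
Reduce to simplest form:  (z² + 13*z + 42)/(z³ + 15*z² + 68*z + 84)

Factor: z² + 13*z + 42 = (z + 6)·(z + 7);  z³ + 15*z² + 68*z + 84 = (z + 7)·(z + 6)·(z + 2)
Cancel the common factors (z + 6), (z + 7).

1/(z + 2)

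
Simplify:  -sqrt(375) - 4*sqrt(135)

-17*sqrt(15)

sqrt(375) = 5*sqrt(15); 4*sqrt(135) = 12*sqrt(15)
Combine: (-5 - 12)·sqrt(15) = -17*sqrt(15)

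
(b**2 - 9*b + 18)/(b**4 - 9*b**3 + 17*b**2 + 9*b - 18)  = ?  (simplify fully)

1/(b**2 - 1)

Factor: b**2 - 9*b + 18 = (b - 3)*(b - 6);  b**4 - 9*b**3 + 17*b**2 + 9*b - 18 = (b + 1)*(b - 1)*(b - 3)*(b - 6)
Cancel the common factors (b - 3), (b - 6).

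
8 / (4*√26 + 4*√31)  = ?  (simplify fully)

Multiply numerator and denominator by -4*√31 + 4*√26.
Denominator becomes -80; numerator becomes -32*√31 + 32*√26.

(-2*√26 + 2*√31)/5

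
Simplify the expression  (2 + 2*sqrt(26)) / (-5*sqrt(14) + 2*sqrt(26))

(-10*sqrt(91) - 52 - 5*sqrt(14) - 2*sqrt(26))/123

Multiply numerator and denominator by 2*sqrt(26) + 5*sqrt(14).
Denominator becomes -246; numerator becomes 4*sqrt(26) + 10*sqrt(14) + 104 + 20*sqrt(91).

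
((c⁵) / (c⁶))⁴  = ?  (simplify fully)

Inside the bracket: (c^-1)
Raise to the power 4: (c^-4)

c^(-4)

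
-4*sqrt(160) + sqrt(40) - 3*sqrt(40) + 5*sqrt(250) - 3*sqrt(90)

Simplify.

4*sqrt(160) = 16*sqrt(10); sqrt(40) = 2*sqrt(10); 3*sqrt(40) = 6*sqrt(10); 5*sqrt(250) = 25*sqrt(10); 3*sqrt(90) = 9*sqrt(10)
Combine: (-16 + 2 - 6 + 25 - 9)·sqrt(10) = -4*sqrt(10)

-4*sqrt(10)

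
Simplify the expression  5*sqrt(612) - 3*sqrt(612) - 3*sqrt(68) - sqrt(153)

3*sqrt(17)

5*sqrt(612) = 30*sqrt(17); 3*sqrt(612) = 18*sqrt(17); 3*sqrt(68) = 6*sqrt(17); sqrt(153) = 3*sqrt(17)
Combine: (30 - 18 - 6 - 3)·sqrt(17) = 3*sqrt(17)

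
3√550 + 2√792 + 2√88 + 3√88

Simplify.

3√550 = 15*√22; 2√792 = 12*√22; 2√88 = 4*√22; 3√88 = 6*√22
Combine: (15 + 12 + 4 + 6)·√22 = 37*√22

37*√22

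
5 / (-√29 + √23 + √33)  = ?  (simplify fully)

Group as (√23 + √33) - √29; multiply by (√23 + √33) + √29, then rationalise the remaining surd.

(-135*√29 + 95*√33 + 195*√23 + 10*√22011)/2307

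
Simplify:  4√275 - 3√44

4√275 = 20*√11; 3√44 = 6*√11
Combine: (20 - 6)·√11 = 14*√11

14*√11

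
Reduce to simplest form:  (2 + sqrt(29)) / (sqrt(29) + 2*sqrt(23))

Multiply numerator and denominator by -2*sqrt(23) + sqrt(29).
Denominator becomes -63; numerator becomes -2*sqrt(667) - 4*sqrt(23) + 2*sqrt(29) + 29.

(-29 - 2*sqrt(29) + 4*sqrt(23) + 2*sqrt(667))/63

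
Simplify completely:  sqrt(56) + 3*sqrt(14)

sqrt(56) = 2*sqrt(14); 3*sqrt(14) = 3*sqrt(14)
Combine: (2 + 3)·sqrt(14) = 5*sqrt(14)

5*sqrt(14)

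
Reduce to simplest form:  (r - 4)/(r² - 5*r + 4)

Factor: r² - 5*r + 4 = (r - 1)·(r - 4)
Cancel the common factor (r - 4).

1/(r - 1)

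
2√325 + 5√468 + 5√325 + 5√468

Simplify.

2√325 = 10*√13; 5√468 = 30*√13; 5√325 = 25*√13; 5√468 = 30*√13
Combine: (10 + 30 + 25 + 30)·√13 = 95*√13

95*√13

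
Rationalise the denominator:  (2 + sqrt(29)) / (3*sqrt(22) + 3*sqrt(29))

(-sqrt(638) - 2*sqrt(22) + 2*sqrt(29) + 29)/21

Multiply numerator and denominator by -3*sqrt(22) + 3*sqrt(29).
Denominator becomes 63; numerator becomes -3*sqrt(638) - 6*sqrt(22) + 6*sqrt(29) + 87.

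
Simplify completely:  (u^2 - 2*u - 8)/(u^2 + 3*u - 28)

(u + 2)/(u + 7)

Factor: u^2 - 2*u - 8 = (u + 2)*(u - 4);  u^2 + 3*u - 28 = (u - 4)*(u + 7)
Cancel the common factor (u - 4).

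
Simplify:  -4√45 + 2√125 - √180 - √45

4√45 = 12*√5; 2√125 = 10*√5; √180 = 6*√5; √45 = 3*√5
Combine: (-12 + 10 - 6 - 3)·√5 = -11*√5

-11*√5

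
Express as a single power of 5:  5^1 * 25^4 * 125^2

5^15

5^1 = 5^1; 25^4 = 5^8; 125^2 = 5^6
Combine exponents: 5^15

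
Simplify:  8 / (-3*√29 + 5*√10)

(-24*√29 - 40*√10)/11

Multiply numerator and denominator by 5*√10 + 3*√29.
Denominator becomes -11; numerator becomes 40*√10 + 24*√29.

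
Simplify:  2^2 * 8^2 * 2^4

2^12

2^2 = 2^2; 8^2 = 2^6; 2^4 = 2^4
Combine exponents: 2^12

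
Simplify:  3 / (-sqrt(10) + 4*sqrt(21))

Multiply numerator and denominator by sqrt(10) + 4*sqrt(21).
Denominator becomes 326; numerator becomes 3*sqrt(10) + 12*sqrt(21).

(3*sqrt(10) + 12*sqrt(21))/326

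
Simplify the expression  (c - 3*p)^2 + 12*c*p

Expand the square and combine the 12*c*p term.

(c + 3*p)^2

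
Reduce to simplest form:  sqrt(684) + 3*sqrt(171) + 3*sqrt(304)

27*sqrt(19)

sqrt(684) = 6*sqrt(19); 3*sqrt(171) = 9*sqrt(19); 3*sqrt(304) = 12*sqrt(19)
Combine: (6 + 9 + 12)·sqrt(19) = 27*sqrt(19)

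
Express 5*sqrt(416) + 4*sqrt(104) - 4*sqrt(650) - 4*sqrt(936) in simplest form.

5*sqrt(416) = 20*sqrt(26); 4*sqrt(104) = 8*sqrt(26); 4*sqrt(650) = 20*sqrt(26); 4*sqrt(936) = 24*sqrt(26)
Combine: (20 + 8 - 20 - 24)·sqrt(26) = -16*sqrt(26)

-16*sqrt(26)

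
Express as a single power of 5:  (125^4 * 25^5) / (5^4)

5^18

125^4 = 5^12; 25^5 = 5^10; 5^4 = 5^4
Combine exponents: 5^18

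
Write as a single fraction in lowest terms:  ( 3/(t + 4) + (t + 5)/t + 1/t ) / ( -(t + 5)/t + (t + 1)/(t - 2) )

(-t^3 - 11*t^2 + 2*t + 48)/(2*t^2 - 2*t - 40)

Numerator: 3/(t + 4) + (t + 5)/t + 1/t = (t^2 + 13*t + 24)/(t^2 + 4*t)
Denominator: -(t + 5)/t + (t + 1)/(t - 2) = (-2*t + 10)/(t^2 - 2*t)
Divide: ((t^2 + 13*t + 24)/(t^2 + 4*t)) · ((t^2 - 2*t)/(-2*t + 10)) = (-t^3 - 11*t^2 + 2*t + 48)/(2*t^2 - 2*t - 40)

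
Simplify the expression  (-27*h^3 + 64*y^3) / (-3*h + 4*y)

9*h^2 + 12*h*y + 16*y^2

Factor as (a-b)(a^2+ab+b^2) with a=(4*y), b=(3*h).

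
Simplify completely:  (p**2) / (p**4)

Quotient: (p**-2)

p**(-2)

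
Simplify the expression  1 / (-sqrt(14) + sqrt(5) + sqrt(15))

Group as (sqrt(5) + sqrt(15)) - sqrt(14); multiply by (sqrt(5) + sqrt(15)) + sqrt(14), then rationalise the remaining surd.

(-3*sqrt(14) + 2*sqrt(15) + 12*sqrt(5) + 5*sqrt(42))/132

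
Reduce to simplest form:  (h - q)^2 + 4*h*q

After expansion: h^2 + 2*h*q + q^2 — a perfect-square trinomial.

(h + q)^2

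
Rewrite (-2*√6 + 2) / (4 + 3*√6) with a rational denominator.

(-22 + 7*√6)/19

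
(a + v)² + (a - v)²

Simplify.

2*a² + 2*v²

Binomially expand both and collect terms in a, v.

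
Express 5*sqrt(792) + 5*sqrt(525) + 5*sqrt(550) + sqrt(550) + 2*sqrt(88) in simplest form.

25*sqrt(21) + 64*sqrt(22)

5*sqrt(792) = 30*sqrt(22); 5*sqrt(525) = 25*sqrt(21); 5*sqrt(550) = 25*sqrt(22); sqrt(550) = 5*sqrt(22); 2*sqrt(88) = 4*sqrt(22)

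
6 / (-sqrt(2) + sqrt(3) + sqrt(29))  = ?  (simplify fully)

Group as (sqrt(3) + sqrt(29)) - sqrt(2); multiply by (sqrt(3) + sqrt(29)) + sqrt(2), then rationalise the remaining surd.

(-14*sqrt(3) - sqrt(174) + 15*sqrt(2) + 12*sqrt(29))/46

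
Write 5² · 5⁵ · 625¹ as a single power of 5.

5^11

5² = 5^2; 5⁵ = 5^5; 625¹ = 5^4
Combine exponents: 5^11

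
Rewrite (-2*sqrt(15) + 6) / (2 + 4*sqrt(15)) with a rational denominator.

(-33 + 7*sqrt(15))/59

Multiply numerator and denominator by -4*sqrt(15) + 2.
Denominator becomes -236; numerator becomes -28*sqrt(15) + 132.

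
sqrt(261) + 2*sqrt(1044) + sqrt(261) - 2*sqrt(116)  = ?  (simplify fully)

sqrt(261) = 3*sqrt(29); 2*sqrt(1044) = 12*sqrt(29); sqrt(261) = 3*sqrt(29); 2*sqrt(116) = 4*sqrt(29)
Combine: (3 + 12 + 3 - 4)·sqrt(29) = 14*sqrt(29)

14*sqrt(29)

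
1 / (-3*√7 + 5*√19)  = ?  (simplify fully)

(3*√7 + 5*√19)/412

Multiply numerator and denominator by 3*√7 + 5*√19.
Denominator becomes 412; numerator becomes 3*√7 + 5*√19.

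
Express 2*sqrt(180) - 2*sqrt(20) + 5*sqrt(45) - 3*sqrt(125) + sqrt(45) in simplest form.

11*sqrt(5)

2*sqrt(180) = 12*sqrt(5); 2*sqrt(20) = 4*sqrt(5); 5*sqrt(45) = 15*sqrt(5); 3*sqrt(125) = 15*sqrt(5); sqrt(45) = 3*sqrt(5)
Combine: (12 - 4 + 15 - 15 + 3)·sqrt(5) = 11*sqrt(5)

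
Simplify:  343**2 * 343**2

343**2 = 7**6; 343**2 = 7**6
Combine exponents: 7**12

7**12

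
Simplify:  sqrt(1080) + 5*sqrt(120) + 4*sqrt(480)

sqrt(1080) = 6*sqrt(30); 5*sqrt(120) = 10*sqrt(30); 4*sqrt(480) = 16*sqrt(30)
Combine: (6 + 10 + 16)·sqrt(30) = 32*sqrt(30)

32*sqrt(30)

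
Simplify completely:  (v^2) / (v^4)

v^(-2)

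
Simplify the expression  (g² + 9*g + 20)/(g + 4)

Factor: g² + 9*g + 20 = (g + 4)·(g + 5)
Cancel the common factor (g + 4).

g + 5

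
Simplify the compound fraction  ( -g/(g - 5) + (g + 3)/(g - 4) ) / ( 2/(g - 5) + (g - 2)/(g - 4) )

(2*g - 15)/(g² - 5*g + 2)

Numerator: -g/(g - 5) + (g + 3)/(g - 4) = (2*g - 15)/(g² - 9*g + 20)
Denominator: 2/(g - 5) + (g - 2)/(g - 4) = (g² - 5*g + 2)/(g² - 9*g + 20)
Divide: ((2*g - 15)/(g² - 9*g + 20)) · ((g² - 9*g + 20)/(g² - 5*g + 2)) = (2*g - 15)/(g² - 5*g + 2)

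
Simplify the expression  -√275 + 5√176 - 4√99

3*√11

√275 = 5*√11; 5√176 = 20*√11; 4√99 = 12*√11
Combine: (-5 + 20 - 12)·√11 = 3*√11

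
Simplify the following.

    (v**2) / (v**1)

v

Quotient: v**1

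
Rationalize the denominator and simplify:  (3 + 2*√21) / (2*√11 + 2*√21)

Multiply numerator and denominator by -2*√11 + 2*√21.
Denominator becomes 40; numerator becomes -4*√231 - 6*√11 + 6*√21 + 84.

(-2*√231 - 3*√11 + 3*√21 + 42)/20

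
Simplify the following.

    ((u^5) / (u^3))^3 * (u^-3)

Inside the bracket: u^2
Raise to the power 3: u^6
Multiply by (u^-3): add exponents.

u^3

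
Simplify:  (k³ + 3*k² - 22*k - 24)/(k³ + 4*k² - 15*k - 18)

(k - 4)/(k - 3)

Factor: k³ + 3*k² - 22*k - 24 = (k - 4)·(k + 6)·(k + 1);  k³ + 4*k² - 15*k - 18 = (k - 3)·(k + 6)·(k + 1)
Cancel the common factors (k + 6), (k + 1).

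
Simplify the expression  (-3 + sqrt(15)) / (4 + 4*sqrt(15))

(-2*sqrt(15) + 9)/28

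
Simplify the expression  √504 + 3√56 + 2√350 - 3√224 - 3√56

4*√14

√504 = 6*√14; 3√56 = 6*√14; 2√350 = 10*√14; 3√224 = 12*√14; 3√56 = 6*√14
Combine: (6 + 6 + 10 - 12 - 6)·√14 = 4*√14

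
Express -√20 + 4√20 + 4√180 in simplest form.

30*√5

√20 = 2*√5; 4√20 = 8*√5; 4√180 = 24*√5
Combine: (-2 + 8 + 24)·√5 = 30*√5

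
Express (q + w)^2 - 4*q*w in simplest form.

(q - w)^2

After expansion: q^2 - 2*q*w + w^2 — a perfect-square trinomial.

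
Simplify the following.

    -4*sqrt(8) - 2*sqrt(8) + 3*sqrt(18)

4*sqrt(8) = 8*sqrt(2); 2*sqrt(8) = 4*sqrt(2); 3*sqrt(18) = 9*sqrt(2)
Combine: (-8 - 4 + 9)·sqrt(2) = -3*sqrt(2)

-3*sqrt(2)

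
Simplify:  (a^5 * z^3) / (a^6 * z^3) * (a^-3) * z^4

z^4/a^4

Quotient: (a^-1)
Multiply by (a^-3) * z^4: add exponents.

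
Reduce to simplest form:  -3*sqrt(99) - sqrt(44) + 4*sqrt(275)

9*sqrt(11)

3*sqrt(99) = 9*sqrt(11); sqrt(44) = 2*sqrt(11); 4*sqrt(275) = 20*sqrt(11)
Combine: (-9 - 2 + 20)·sqrt(11) = 9*sqrt(11)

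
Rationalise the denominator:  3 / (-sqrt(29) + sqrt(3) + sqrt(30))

(-6*sqrt(29) + 3*sqrt(30) + 84*sqrt(3) + 9*sqrt(290))/172

Group as (sqrt(3) + sqrt(30)) - sqrt(29); multiply by (sqrt(3) + sqrt(30)) + sqrt(29), then rationalise the remaining surd.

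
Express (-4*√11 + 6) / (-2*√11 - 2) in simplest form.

Multiply numerator and denominator by -2 + 2*√11.
Denominator becomes -40; numerator becomes -100 + 20*√11.

(-√11 + 5)/2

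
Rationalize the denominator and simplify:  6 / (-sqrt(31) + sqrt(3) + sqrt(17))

Group as (sqrt(3) + sqrt(17)) - sqrt(31); multiply by (sqrt(3) + sqrt(17)) + sqrt(31), then rationalise the remaining surd.

(66*sqrt(31) + 102*sqrt(17) + 270*sqrt(3) + 12*sqrt(1581))/83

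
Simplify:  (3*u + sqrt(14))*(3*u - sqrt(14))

Difference of squares with P = 3*u, Q = sqrt(14).

9*u**2 - 14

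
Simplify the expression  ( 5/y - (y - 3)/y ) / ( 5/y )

-y/5 + 8/5

Numerator: 5/y - (y - 3)/y = (-y + 8)/y
Denominator: 5/y = 5/y
Divide: ((-y + 8)/y) · (y/5) = -y/5 + 8/5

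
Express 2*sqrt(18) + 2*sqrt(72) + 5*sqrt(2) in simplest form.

23*sqrt(2)

2*sqrt(18) = 6*sqrt(2); 2*sqrt(72) = 12*sqrt(2); 5*sqrt(2) = 5*sqrt(2)
Combine: (6 + 12 + 5)·sqrt(2) = 23*sqrt(2)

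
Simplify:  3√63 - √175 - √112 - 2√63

3√63 = 9*√7; √175 = 5*√7; √112 = 4*√7; 2√63 = 6*√7
Combine: (9 - 5 - 4 - 6)·√7 = -6*√7

-6*√7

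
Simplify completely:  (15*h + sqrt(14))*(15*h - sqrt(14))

(15*h)**2 - (sqrt(14))**2 = 225*h**2 - 14.

225*h**2 - 14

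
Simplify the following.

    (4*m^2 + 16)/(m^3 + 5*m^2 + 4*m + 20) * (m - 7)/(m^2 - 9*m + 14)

Factor: 4*m^2 + 16 = 4*(m^2 + 4);  m^3 + 5*m^2 + 4*m + 20 = (m + 5)*(m^2 + 4);  m^2 - 9*m + 14 = (m - 2)*(m - 7)
Cancel the common factors (m^2 + 4), (m - 7).

4/(m^2 + 3*m - 10)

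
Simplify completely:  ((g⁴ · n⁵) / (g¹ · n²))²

g⁶*n⁶

Inside the bracket: g³ · n³
Raise to the power 2: g⁶ · n⁶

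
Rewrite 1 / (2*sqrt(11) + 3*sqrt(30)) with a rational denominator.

(-2*sqrt(11) + 3*sqrt(30))/226

Multiply numerator and denominator by -3*sqrt(30) + 2*sqrt(11).
Denominator becomes -226; numerator becomes -3*sqrt(30) + 2*sqrt(11).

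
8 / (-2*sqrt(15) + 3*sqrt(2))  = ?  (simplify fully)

(-8*sqrt(15) - 12*sqrt(2))/21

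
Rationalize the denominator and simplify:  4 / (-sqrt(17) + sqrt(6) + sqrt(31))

(-10*sqrt(17) - 4*sqrt(31) + 21*sqrt(6) + sqrt(3162))/43

Group as (sqrt(6) + sqrt(31)) - sqrt(17); multiply by (sqrt(6) + sqrt(31)) + sqrt(17), then rationalise the remaining surd.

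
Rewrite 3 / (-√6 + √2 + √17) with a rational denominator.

Group as (√2 + √17) - √6; multiply by (√2 + √17) + √6, then rationalise the remaining surd.

(-21*√2 - 4*√51 + 13*√6 + 9*√17)/11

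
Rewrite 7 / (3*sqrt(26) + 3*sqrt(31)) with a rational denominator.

(-7*sqrt(26) + 7*sqrt(31))/15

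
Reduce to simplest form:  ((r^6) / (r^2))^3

Inside the bracket: r^4
Raise to the power 3: r^12

r^12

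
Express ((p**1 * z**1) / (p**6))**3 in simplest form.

Inside the bracket: (p**-5) * z**1
Raise to the power 3: (p**-15) * z**3

z**3/p**15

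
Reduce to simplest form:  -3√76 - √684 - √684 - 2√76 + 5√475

3*√19

3√76 = 6*√19; √684 = 6*√19; √684 = 6*√19; 2√76 = 4*√19; 5√475 = 25*√19
Combine: (-6 - 6 - 6 - 4 + 25)·√19 = 3*√19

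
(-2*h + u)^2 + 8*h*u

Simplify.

Expand the square and combine the 8*h*u term.

(2*h + u)^2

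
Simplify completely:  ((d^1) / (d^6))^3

d^(-15)

Inside the bracket: (d^-5)
Raise to the power 3: (d^-15)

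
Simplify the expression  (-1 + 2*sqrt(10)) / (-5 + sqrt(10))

Multiply numerator and denominator by -5 - sqrt(10).
Denominator becomes 15; numerator becomes -9*sqrt(10) - 15.

(-3*sqrt(10) - 5)/5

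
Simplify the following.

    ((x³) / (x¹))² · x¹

x⁵

Inside the bracket: x²
Raise to the power 2: x⁴
Multiply by x¹: add exponents.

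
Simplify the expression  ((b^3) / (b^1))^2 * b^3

b^7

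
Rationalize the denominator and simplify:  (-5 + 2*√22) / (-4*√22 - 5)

Multiply numerator and denominator by -5 + 4*√22.
Denominator becomes -327; numerator becomes -30*√22 + 201.

(-67 + 10*√22)/109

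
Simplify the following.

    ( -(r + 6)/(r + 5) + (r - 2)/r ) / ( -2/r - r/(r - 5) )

(3*r² - 5*r - 50)/(r³ + 7*r² - 50)

Numerator: -(r + 6)/(r + 5) + (r - 2)/r = (-3*r - 10)/(r² + 5*r)
Denominator: -2/r - r/(r - 5) = (-r² - 2*r + 10)/(r² - 5*r)
Divide: ((-3*r - 10)/(r² + 5*r)) · ((r² - 5*r)/(-r² - 2*r + 10)) = (3*r² - 5*r - 50)/(r³ + 7*r² - 50)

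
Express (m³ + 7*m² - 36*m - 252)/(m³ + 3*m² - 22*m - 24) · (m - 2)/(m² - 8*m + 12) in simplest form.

(m + 7)/(m² - 3*m - 4)

Factor: m³ + 7*m² - 36*m - 252 = (m + 6)·(m + 7)·(m - 6);  m³ + 3*m² - 22*m - 24 = (m + 1)·(m + 6)·(m - 4);  m² - 8*m + 12 = (m - 6)·(m - 2)
Cancel the common factors (m - 6), (m + 6), (m - 2).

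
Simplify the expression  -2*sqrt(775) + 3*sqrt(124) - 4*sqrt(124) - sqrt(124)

-14*sqrt(31)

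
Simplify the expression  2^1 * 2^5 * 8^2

2^1 = 2^1; 2^5 = 2^5; 8^2 = 2^6
Combine exponents: 2^12

2^12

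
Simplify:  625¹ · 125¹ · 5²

5^9

625¹ = 5^4; 125¹ = 5^3; 5² = 5^2
Combine exponents: 5^9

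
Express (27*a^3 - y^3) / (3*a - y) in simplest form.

Apply the difference-of-cubes factorisation and cancel (3*a - y).

9*a^2 + 3*a*y + y^2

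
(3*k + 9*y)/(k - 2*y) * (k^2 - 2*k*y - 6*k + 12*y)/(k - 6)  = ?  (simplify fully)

3*k + 9*y

Factor: 3*k + 9*y = 3*(k + 3*y);  k^2 - 2*k*y - 6*k + 12*y = (k - 6)*(k - 2*y)
Cancel the common factors (k - 2*y), (k - 6).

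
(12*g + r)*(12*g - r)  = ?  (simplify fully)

144*g^2 - r^2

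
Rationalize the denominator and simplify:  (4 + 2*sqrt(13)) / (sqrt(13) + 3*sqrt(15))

Multiply numerator and denominator by -3*sqrt(15) + sqrt(13).
Denominator becomes -122; numerator becomes -6*sqrt(195) - 12*sqrt(15) + 4*sqrt(13) + 26.

(-13 - 2*sqrt(13) + 6*sqrt(15) + 3*sqrt(195))/61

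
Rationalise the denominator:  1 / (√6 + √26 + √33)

Group as (√6 + √26) + √33; multiply by (√6 + √26) - √33, then rationalise the remaining surd.

(-12*√143 - √33 + 13*√26 + 53*√6)/623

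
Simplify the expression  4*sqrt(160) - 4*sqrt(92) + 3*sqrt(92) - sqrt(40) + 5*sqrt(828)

4*sqrt(160) = 16*sqrt(10); 4*sqrt(92) = 8*sqrt(23); 3*sqrt(92) = 6*sqrt(23); sqrt(40) = 2*sqrt(10); 5*sqrt(828) = 30*sqrt(23)

14*sqrt(10) + 28*sqrt(23)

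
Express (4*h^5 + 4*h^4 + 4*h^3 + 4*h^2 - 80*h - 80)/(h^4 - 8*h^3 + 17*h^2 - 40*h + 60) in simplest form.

(4*h^2 + 12*h + 8)/(h - 6)

Factor: 4*h^5 + 4*h^4 + 4*h^3 + 4*h^2 - 80*h - 80 = 4*(h + 2)*(h - 2)*(h + 1)*(h^2 + 5);  h^4 - 8*h^3 + 17*h^2 - 40*h + 60 = (h - 2)*(h - 6)*(h^2 + 5)
Cancel the common factors (h^2 + 5), (h - 2).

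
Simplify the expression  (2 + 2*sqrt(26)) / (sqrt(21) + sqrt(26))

Multiply numerator and denominator by -sqrt(21) + sqrt(26).
Denominator becomes 5; numerator becomes -2*sqrt(546) - 2*sqrt(21) + 2*sqrt(26) + 52.

(-2*sqrt(546) - 2*sqrt(21) + 2*sqrt(26) + 52)/5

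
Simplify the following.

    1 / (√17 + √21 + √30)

Group as (√21 + √30) + √17; multiply by (√21 + √30) - √17, then rationalise the remaining surd.

(-3*√1190 + 4*√30 + 13*√21 + 17*√17)/682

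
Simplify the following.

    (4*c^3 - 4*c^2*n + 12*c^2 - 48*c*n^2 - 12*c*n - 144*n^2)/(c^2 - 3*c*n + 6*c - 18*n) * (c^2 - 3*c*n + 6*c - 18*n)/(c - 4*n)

Factor: 4*c^3 - 4*c^2*n + 12*c^2 - 48*c*n^2 - 12*c*n - 144*n^2 = 4*(c - 4*n)*(c + 3*n)*(c + 3);  c^2 - 3*c*n + 6*c - 18*n = (c + 6)*(c - 3*n);  c^2 - 3*c*n + 6*c - 18*n = (c + 6)*(c - 3*n)
Cancel the common factors (c - 4*n), (c - 3*n), (c + 6).

4*c^2 + 12*c*n + 12*c + 36*n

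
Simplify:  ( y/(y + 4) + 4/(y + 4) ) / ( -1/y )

-y

Numerator: y/(y + 4) + 4/(y + 4) = 1
Denominator: -1/y = -1/y
Divide: (1) · (-y) = -y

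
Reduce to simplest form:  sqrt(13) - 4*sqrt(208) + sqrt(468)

-9*sqrt(13)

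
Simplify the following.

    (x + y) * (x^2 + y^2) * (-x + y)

Pair the conjugate factors: (y+x)(y-x) = -x^2 + y^2, then repeat with the next factor.

-x^4 + y^4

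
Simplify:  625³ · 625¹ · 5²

5^18

625³ = 5^12; 625¹ = 5^4; 5² = 5^2
Combine exponents: 5^18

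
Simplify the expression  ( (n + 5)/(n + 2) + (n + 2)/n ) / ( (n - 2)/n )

(2*n**2 + 9*n + 4)/(n**2 - 4)

Numerator: (n + 5)/(n + 2) + (n + 2)/n = (2*n**2 + 9*n + 4)/(n**2 + 2*n)
Denominator: (n - 2)/n = (n - 2)/n
Divide: ((2*n**2 + 9*n + 4)/(n**2 + 2*n)) · (n/(n - 2)) = (2*n**2 + 9*n + 4)/(n**2 - 4)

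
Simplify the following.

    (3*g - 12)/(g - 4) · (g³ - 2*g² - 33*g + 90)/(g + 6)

3*g² - 24*g + 45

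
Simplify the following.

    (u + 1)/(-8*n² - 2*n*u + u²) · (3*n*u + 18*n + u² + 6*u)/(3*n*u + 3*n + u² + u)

(u + 6)/(-8*n² - 2*n*u + u²)

Factor: -8*n² - 2*n*u + u² = (-4*n + u)·(2*n + u);  3*n*u + 18*n + u² + 6*u = (3*n + u)·(u + 6);  3*n*u + 3*n + u² + u = (u + 1)·(3*n + u)
Cancel the common factors (u + 1), (3*n + u).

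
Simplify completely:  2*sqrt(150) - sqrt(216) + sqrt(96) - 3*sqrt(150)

-7*sqrt(6)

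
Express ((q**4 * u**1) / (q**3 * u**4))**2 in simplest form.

Inside the bracket: q**1 * (u**-3)
Raise to the power 2: q**2 * (u**-6)

q**2/u**6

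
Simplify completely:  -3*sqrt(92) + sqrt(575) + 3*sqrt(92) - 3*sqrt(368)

-7*sqrt(23)

3*sqrt(92) = 6*sqrt(23); sqrt(575) = 5*sqrt(23); 3*sqrt(92) = 6*sqrt(23); 3*sqrt(368) = 12*sqrt(23)
Combine: (-6 + 5 + 6 - 12)·sqrt(23) = -7*sqrt(23)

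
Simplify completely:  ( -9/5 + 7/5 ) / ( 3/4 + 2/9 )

-72/175

Numerator: -9/5 + 7/5 = -2/5
Denominator: 3/4 + 2/9 = 35/36
Divide: (-2/5) · (36/35) = -72/175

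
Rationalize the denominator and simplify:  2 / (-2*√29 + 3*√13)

4*√29 + 6*√13

Multiply numerator and denominator by 2*√29 + 3*√13.
Denominator becomes 1; numerator becomes 4*√29 + 6*√13.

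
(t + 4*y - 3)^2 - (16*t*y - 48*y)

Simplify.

(-t + 4*y + 3)^2

Expand the square and combine the (16*t*y - 48*y) term.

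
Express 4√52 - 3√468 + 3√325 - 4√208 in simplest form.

-11*√13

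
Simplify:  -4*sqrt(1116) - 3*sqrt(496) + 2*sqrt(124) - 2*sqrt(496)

-40*sqrt(31)

4*sqrt(1116) = 24*sqrt(31); 3*sqrt(496) = 12*sqrt(31); 2*sqrt(124) = 4*sqrt(31); 2*sqrt(496) = 8*sqrt(31)
Combine: (-24 - 12 + 4 - 8)·sqrt(31) = -40*sqrt(31)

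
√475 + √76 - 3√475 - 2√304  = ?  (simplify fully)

√475 = 5*√19; √76 = 2*√19; 3√475 = 15*√19; 2√304 = 8*√19
Combine: (5 + 2 - 15 - 8)·√19 = -16*√19

-16*√19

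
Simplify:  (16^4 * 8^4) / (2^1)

2^27

16^4 = 2^16; 8^4 = 2^12; 2^1 = 2^1
Combine exponents: 2^27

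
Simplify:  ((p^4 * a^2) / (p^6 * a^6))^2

Inside the bracket: (p^-2) * (a^-4)
Raise to the power 2: (p^-4) * (a^-8)

1/(a^8*p^4)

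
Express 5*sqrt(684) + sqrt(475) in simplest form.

35*sqrt(19)

5*sqrt(684) = 30*sqrt(19); sqrt(475) = 5*sqrt(19)
Combine: (30 + 5)·sqrt(19) = 35*sqrt(19)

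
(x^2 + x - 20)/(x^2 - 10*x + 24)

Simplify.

(x + 5)/(x - 6)

Factor: x^2 + x - 20 = (x + 5)*(x - 4);  x^2 - 10*x + 24 = (x - 6)*(x - 4)
Cancel the common factor (x - 4).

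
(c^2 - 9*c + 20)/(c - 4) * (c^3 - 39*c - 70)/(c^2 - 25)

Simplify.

Factor: c^2 - 9*c + 20 = (c - 5)*(c - 4);  c^3 - 39*c - 70 = (c + 5)*(c + 2)*(c - 7);  c^2 - 25 = (c + 5)*(c - 5)
Cancel the common factors (c - 4), (c - 5), (c + 5).

c^2 - 5*c - 14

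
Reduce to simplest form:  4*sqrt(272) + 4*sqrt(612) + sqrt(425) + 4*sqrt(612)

4*sqrt(272) = 16*sqrt(17); 4*sqrt(612) = 24*sqrt(17); sqrt(425) = 5*sqrt(17); 4*sqrt(612) = 24*sqrt(17)
Combine: (16 + 24 + 5 + 24)·sqrt(17) = 69*sqrt(17)

69*sqrt(17)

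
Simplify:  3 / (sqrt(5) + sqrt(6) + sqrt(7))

(-3*sqrt(210) + 6*sqrt(7) + 9*sqrt(6) + 12*sqrt(5))/52

Group as (sqrt(6) + sqrt(7)) + sqrt(5); multiply by (sqrt(6) + sqrt(7)) - sqrt(5), then rationalise the remaining surd.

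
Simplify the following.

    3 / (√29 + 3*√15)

(-3*√29 + 9*√15)/106

Multiply numerator and denominator by -3*√15 + √29.
Denominator becomes -106; numerator becomes -9*√15 + 3*√29.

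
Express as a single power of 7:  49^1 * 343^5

7^17

49^1 = 7^2; 343^5 = 7^15
Combine exponents: 7^17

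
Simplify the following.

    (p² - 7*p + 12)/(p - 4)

Factor: p² - 7*p + 12 = (p - 4)·(p - 3)
Cancel the common factor (p - 4).

p - 3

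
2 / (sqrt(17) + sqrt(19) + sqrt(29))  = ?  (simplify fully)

(-4*sqrt(9367) + 14*sqrt(29) + 54*sqrt(19) + 62*sqrt(17))/1243

Group as (sqrt(17) + sqrt(29)) + sqrt(19); multiply by (sqrt(17) + sqrt(29)) - sqrt(19), then rationalise the remaining surd.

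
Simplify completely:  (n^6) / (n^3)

Quotient: n^3

n^3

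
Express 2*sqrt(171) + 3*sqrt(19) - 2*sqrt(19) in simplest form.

2*sqrt(171) = 6*sqrt(19); 3*sqrt(19) = 3*sqrt(19); 2*sqrt(19) = 2*sqrt(19)
Combine: (6 + 3 - 2)·sqrt(19) = 7*sqrt(19)

7*sqrt(19)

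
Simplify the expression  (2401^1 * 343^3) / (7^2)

2401^1 = 7^4; 343^3 = 7^9; 7^2 = 7^2
Combine exponents: 7^11

7^11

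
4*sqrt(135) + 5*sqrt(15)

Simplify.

4*sqrt(135) = 12*sqrt(15); 5*sqrt(15) = 5*sqrt(15)
Combine: (12 + 5)·sqrt(15) = 17*sqrt(15)

17*sqrt(15)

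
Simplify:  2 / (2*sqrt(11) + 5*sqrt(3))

Multiply numerator and denominator by -5*sqrt(3) + 2*sqrt(11).
Denominator becomes -31; numerator becomes -10*sqrt(3) + 4*sqrt(11).

(-4*sqrt(11) + 10*sqrt(3))/31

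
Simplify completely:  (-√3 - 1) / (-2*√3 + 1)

(3*√3 + 7)/11

Multiply numerator and denominator by 1 + 2*√3.
Denominator becomes -11; numerator becomes -7 - 3*√3.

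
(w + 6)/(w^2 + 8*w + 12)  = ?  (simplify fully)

1/(w + 2)

Factor: w^2 + 8*w + 12 = (w + 2)*(w + 6)
Cancel the common factor (w + 6).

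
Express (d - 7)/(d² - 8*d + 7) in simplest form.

1/(d - 1)

Factor: d² - 8*d + 7 = (d - 7)·(d - 1)
Cancel the common factor (d - 7).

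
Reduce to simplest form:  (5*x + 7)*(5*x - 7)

25*x**2 - 49

Difference of squares with P = 5*x, Q = 7.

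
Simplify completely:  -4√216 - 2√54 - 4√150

4√216 = 24*√6; 2√54 = 6*√6; 4√150 = 20*√6
Combine: (-24 - 6 - 20)·√6 = -50*√6

-50*√6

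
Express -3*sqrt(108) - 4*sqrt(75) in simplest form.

3*sqrt(108) = 18*sqrt(3); 4*sqrt(75) = 20*sqrt(3)
Combine: (-18 - 20)·sqrt(3) = -38*sqrt(3)

-38*sqrt(3)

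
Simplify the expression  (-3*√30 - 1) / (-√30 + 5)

Multiply numerator and denominator by 5 + √30.
Denominator becomes -5; numerator becomes -95 - 16*√30.

(16*√30 + 95)/5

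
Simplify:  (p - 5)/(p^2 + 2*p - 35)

1/(p + 7)

Factor: p^2 + 2*p - 35 = (p + 7)*(p - 5)
Cancel the common factor (p - 5).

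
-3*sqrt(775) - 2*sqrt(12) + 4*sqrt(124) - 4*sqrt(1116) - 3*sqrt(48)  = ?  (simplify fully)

-31*sqrt(31) - 16*sqrt(3)

3*sqrt(775) = 15*sqrt(31); 2*sqrt(12) = 4*sqrt(3); 4*sqrt(124) = 8*sqrt(31); 4*sqrt(1116) = 24*sqrt(31); 3*sqrt(48) = 12*sqrt(3)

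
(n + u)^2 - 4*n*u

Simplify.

Expanding gives n^2 - 2*n*u + u^2, a perfect square.

(n - u)^2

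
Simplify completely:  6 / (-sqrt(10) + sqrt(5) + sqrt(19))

(-21*sqrt(10) - 6*sqrt(19) + 36*sqrt(5) + 15*sqrt(38))/46

Group as (sqrt(5) + sqrt(19)) - sqrt(10); multiply by (sqrt(5) + sqrt(19)) + sqrt(10), then rationalise the remaining surd.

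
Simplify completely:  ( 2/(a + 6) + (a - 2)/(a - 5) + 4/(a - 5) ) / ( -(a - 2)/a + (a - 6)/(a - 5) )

(a**3 + 10*a**2 + 2*a)/(a**2 - 4*a - 60)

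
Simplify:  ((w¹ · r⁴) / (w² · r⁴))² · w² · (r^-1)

Inside the bracket: (w^-1)
Raise to the power 2: (w^-2)
Multiply by w² · (r^-1): add exponents.

1/r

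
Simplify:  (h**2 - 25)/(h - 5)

Factor: h**2 - 25 = (h + 5)*(h - 5)
Cancel the common factor (h - 5).

h + 5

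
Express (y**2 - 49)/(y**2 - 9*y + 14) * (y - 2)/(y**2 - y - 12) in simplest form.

Factor: y**2 - 49 = (y - 7)*(y + 7);  y**2 - 9*y + 14 = (y - 7)*(y - 2);  y**2 - y - 12 = (y + 3)*(y - 4)
Cancel the common factors (y - 7), (y - 2).

(y + 7)/(y**2 - y - 12)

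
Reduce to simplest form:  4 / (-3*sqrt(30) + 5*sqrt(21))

(12*sqrt(30) + 20*sqrt(21))/255

Multiply numerator and denominator by 3*sqrt(30) + 5*sqrt(21).
Denominator becomes 255; numerator becomes 12*sqrt(30) + 20*sqrt(21).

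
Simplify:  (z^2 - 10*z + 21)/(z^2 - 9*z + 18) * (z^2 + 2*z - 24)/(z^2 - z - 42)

Factor: z^2 - 10*z + 21 = (z - 3)*(z - 7);  z^2 - 9*z + 18 = (z - 3)*(z - 6);  z^2 + 2*z - 24 = (z + 6)*(z - 4);  z^2 - z - 42 = (z - 7)*(z + 6)
Cancel the common factors (z - 7), (z - 3), (z + 6).

(z - 4)/(z - 6)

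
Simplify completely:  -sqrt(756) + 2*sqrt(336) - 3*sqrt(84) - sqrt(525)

sqrt(756) = 6*sqrt(21); 2*sqrt(336) = 8*sqrt(21); 3*sqrt(84) = 6*sqrt(21); sqrt(525) = 5*sqrt(21)
Combine: (-6 + 8 - 6 - 5)·sqrt(21) = -9*sqrt(21)

-9*sqrt(21)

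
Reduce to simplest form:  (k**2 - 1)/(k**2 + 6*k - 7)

(k + 1)/(k + 7)

Factor: k**2 - 1 = (k - 1)*(k + 1);  k**2 + 6*k - 7 = (k + 7)*(k - 1)
Cancel the common factor (k - 1).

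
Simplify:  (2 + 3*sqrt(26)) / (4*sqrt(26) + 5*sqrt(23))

Multiply numerator and denominator by -5*sqrt(23) + 4*sqrt(26).
Denominator becomes -159; numerator becomes -15*sqrt(598) - 10*sqrt(23) + 8*sqrt(26) + 312.

(-312 - 8*sqrt(26) + 10*sqrt(23) + 15*sqrt(598))/159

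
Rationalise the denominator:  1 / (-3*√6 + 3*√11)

Multiply numerator and denominator by 3*√6 + 3*√11.
Denominator becomes 45; numerator becomes 3*√6 + 3*√11.

(√6 + √11)/15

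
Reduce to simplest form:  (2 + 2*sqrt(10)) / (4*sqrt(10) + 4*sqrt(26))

Multiply numerator and denominator by -4*sqrt(26) + 4*sqrt(10).
Denominator becomes -256; numerator becomes -16*sqrt(65) - 8*sqrt(26) + 8*sqrt(10) + 80.

(-10 - sqrt(10) + sqrt(26) + 2*sqrt(65))/32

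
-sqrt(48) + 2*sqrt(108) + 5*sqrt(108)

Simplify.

sqrt(48) = 4*sqrt(3); 2*sqrt(108) = 12*sqrt(3); 5*sqrt(108) = 30*sqrt(3)
Combine: (-4 + 12 + 30)·sqrt(3) = 38*sqrt(3)

38*sqrt(3)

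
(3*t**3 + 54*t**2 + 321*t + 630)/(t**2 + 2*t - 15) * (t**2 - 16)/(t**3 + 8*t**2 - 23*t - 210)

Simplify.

Factor: 3*t**3 + 54*t**2 + 321*t + 630 = 3*(t + 7)*(t + 5)*(t + 6);  t**2 + 2*t - 15 = (t + 5)*(t - 3);  t**2 - 16 = (t + 4)*(t - 4);  t**3 + 8*t**2 - 23*t - 210 = (t + 6)*(t - 5)*(t + 7)
Cancel the common factors (t + 6), (t + 7), (t + 5).

(3*t**2 - 48)/(t**2 - 8*t + 15)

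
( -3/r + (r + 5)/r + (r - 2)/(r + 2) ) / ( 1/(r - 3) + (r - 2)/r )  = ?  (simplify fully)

Numerator: -3/r + (r + 5)/r + (r - 2)/(r + 2) = (2*r^2 + 2*r + 4)/(r^2 + 2*r)
Denominator: 1/(r - 3) + (r - 2)/r = (r^2 - 4*r + 6)/(r^2 - 3*r)
Divide: ((2*r^2 + 2*r + 4)/(r^2 + 2*r)) · ((r^2 - 3*r)/(r^2 - 4*r + 6)) = (2*r^3 - 4*r^2 - 2*r - 12)/(r^3 - 2*r^2 - 2*r + 12)

(2*r^3 - 4*r^2 - 2*r - 12)/(r^3 - 2*r^2 - 2*r + 12)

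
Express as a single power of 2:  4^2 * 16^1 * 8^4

2^20

4^2 = 2^4; 16^1 = 2^4; 8^4 = 2^12
Combine exponents: 2^20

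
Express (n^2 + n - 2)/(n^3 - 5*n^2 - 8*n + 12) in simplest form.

1/(n - 6)

Factor: n^2 + n - 2 = (n + 2)*(n - 1);  n^3 - 5*n^2 - 8*n + 12 = (n + 2)*(n - 6)*(n - 1)
Cancel the common factors (n - 1), (n + 2).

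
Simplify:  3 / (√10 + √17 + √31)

(-3*√5270 - 6*√31 + 36*√17 + 57*√10)/332

Group as (√17 + √31) + √10; multiply by (√17 + √31) - √10, then rationalise the remaining surd.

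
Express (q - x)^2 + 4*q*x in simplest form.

(q + x)^2

Expand the square and combine the 4*q*x term.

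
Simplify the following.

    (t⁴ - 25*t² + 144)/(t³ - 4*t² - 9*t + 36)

Factor: t⁴ - 25*t² + 144 = (t - 4)·(t + 4)·(t - 3)·(t + 3);  t³ - 4*t² - 9*t + 36 = (t - 3)·(t - 4)·(t + 3)
Cancel the common factors (t - 3), (t - 4), (t + 3).

t + 4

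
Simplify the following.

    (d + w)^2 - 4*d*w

(d - w)^2

After expansion: d^2 - 2*d*w + w^2 — a perfect-square trinomial.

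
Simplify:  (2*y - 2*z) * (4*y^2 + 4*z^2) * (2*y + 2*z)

((2*y)+(2*z))((2*y)-(2*z)) = 4*y^2 - 4*z^2; continue pairing.

16*y^4 - 16*z^4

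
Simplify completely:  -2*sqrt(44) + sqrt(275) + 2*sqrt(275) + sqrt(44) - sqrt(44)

2*sqrt(44) = 4*sqrt(11); sqrt(275) = 5*sqrt(11); 2*sqrt(275) = 10*sqrt(11); sqrt(44) = 2*sqrt(11); sqrt(44) = 2*sqrt(11)
Combine: (-4 + 5 + 10 + 2 - 2)·sqrt(11) = 11*sqrt(11)

11*sqrt(11)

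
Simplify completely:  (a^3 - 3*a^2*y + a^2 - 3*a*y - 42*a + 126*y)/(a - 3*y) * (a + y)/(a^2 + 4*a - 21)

(a^2 + a*y - 6*a - 6*y)/(a - 3)

Factor: a^3 - 3*a^2*y + a^2 - 3*a*y - 42*a + 126*y = (a - 3*y)*(a + 7)*(a - 6);  a^2 + 4*a - 21 = (a - 3)*(a + 7)
Cancel the common factors (a - 3*y), (a + 7).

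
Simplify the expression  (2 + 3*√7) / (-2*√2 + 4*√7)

(2*√2 + 4*√7 + 3*√14 + 42)/52

Multiply numerator and denominator by 2*√2 + 4*√7.
Denominator becomes 104; numerator becomes 4*√2 + 8*√7 + 6*√14 + 84.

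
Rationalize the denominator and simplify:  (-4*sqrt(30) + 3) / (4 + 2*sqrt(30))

(-126 + 11*sqrt(30))/52

Multiply numerator and denominator by -2*sqrt(30) + 4.
Denominator becomes -104; numerator becomes -22*sqrt(30) + 252.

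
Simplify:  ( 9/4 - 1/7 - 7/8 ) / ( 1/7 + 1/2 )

Numerator: 9/4 - 1/7 - 7/8 = 69/56
Denominator: 1/7 + 1/2 = 9/14
Divide: (69/56) · (14/9) = 23/12

23/12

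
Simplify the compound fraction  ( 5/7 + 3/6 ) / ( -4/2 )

-17/28

Numerator: 5/7 + 3/6 = 17/14
Denominator: -4/2 = -2
Divide: (17/14) · (-1/2) = -17/28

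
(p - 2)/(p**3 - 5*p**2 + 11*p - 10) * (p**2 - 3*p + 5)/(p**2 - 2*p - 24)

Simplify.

Factor: p**3 - 5*p**2 + 11*p - 10 = (p - 2)*(p**2 - 3*p + 5);  p**2 - 2*p - 24 = (p - 6)*(p + 4)
Cancel the common factors (p**2 - 3*p + 5), (p - 2).

1/(p**2 - 2*p - 24)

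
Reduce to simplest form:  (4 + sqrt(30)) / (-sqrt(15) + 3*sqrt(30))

(4*sqrt(15) + 15*sqrt(2) + 12*sqrt(30) + 90)/255

Multiply numerator and denominator by sqrt(15) + 3*sqrt(30).
Denominator becomes 255; numerator becomes 4*sqrt(15) + 15*sqrt(2) + 12*sqrt(30) + 90.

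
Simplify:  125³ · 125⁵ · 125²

5^30

125³ = 5^9; 125⁵ = 5^15; 125² = 5^6
Combine exponents: 5^30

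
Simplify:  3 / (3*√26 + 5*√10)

Multiply numerator and denominator by -3*√26 + 5*√10.
Denominator becomes 16; numerator becomes -9*√26 + 15*√10.

(-9*√26 + 15*√10)/16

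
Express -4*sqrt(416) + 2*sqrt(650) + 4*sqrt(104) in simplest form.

2*sqrt(26)

4*sqrt(416) = 16*sqrt(26); 2*sqrt(650) = 10*sqrt(26); 4*sqrt(104) = 8*sqrt(26)
Combine: (-16 + 10 + 8)·sqrt(26) = 2*sqrt(26)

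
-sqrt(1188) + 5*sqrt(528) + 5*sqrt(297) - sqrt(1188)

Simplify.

23*sqrt(33)

sqrt(1188) = 6*sqrt(33); 5*sqrt(528) = 20*sqrt(33); 5*sqrt(297) = 15*sqrt(33); sqrt(1188) = 6*sqrt(33)
Combine: (-6 + 20 + 15 - 6)·sqrt(33) = 23*sqrt(33)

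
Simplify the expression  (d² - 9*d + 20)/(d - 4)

Factor: d² - 9*d + 20 = (d - 5)·(d - 4)
Cancel the common factor (d - 4).

d - 5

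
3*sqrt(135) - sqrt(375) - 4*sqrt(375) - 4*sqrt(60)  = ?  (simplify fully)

-24*sqrt(15)

3*sqrt(135) = 9*sqrt(15); sqrt(375) = 5*sqrt(15); 4*sqrt(375) = 20*sqrt(15); 4*sqrt(60) = 8*sqrt(15)
Combine: (9 - 5 - 20 - 8)·sqrt(15) = -24*sqrt(15)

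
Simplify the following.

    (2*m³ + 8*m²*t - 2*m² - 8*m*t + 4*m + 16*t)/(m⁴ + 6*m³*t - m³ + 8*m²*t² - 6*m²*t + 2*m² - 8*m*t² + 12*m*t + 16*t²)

2/(m + 2*t)

Factor: 2*m³ + 8*m²*t - 2*m² - 8*m*t + 4*m + 16*t = 2·(m + 4*t)·(m² - m + 2);  m⁴ + 6*m³*t - m³ + 8*m²*t² - 6*m²*t + 2*m² - 8*m*t² + 12*m*t + 16*t² = (m + 2*t)·(m² - m + 2)·(m + 4*t)
Cancel the common factors (m² - m + 2), (m + 4*t).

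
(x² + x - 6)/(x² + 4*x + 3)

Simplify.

(x - 2)/(x + 1)

Factor: x² + x - 6 = (x - 2)·(x + 3);  x² + 4*x + 3 = (x + 1)·(x + 3)
Cancel the common factor (x + 3).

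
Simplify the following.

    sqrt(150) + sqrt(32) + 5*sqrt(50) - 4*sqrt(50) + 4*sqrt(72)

5*sqrt(6) + 33*sqrt(2)

sqrt(150) = 5*sqrt(6); sqrt(32) = 4*sqrt(2); 5*sqrt(50) = 25*sqrt(2); 4*sqrt(50) = 20*sqrt(2); 4*sqrt(72) = 24*sqrt(2)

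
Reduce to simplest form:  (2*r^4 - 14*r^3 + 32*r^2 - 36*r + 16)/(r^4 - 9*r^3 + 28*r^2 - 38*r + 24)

(2*r - 2)/(r - 3)

Factor: 2*r^4 - 14*r^3 + 32*r^2 - 36*r + 16 = 2*(r - 4)*(r^2 - 2*r + 2)*(r - 1);  r^4 - 9*r^3 + 28*r^2 - 38*r + 24 = (r^2 - 2*r + 2)*(r - 3)*(r - 4)
Cancel the common factors (r^2 - 2*r + 2), (r - 4).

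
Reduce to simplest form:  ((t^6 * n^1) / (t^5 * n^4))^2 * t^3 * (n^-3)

t^5/n^9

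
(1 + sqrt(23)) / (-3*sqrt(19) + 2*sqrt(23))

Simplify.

(-3*sqrt(437) - 46 - 3*sqrt(19) - 2*sqrt(23))/79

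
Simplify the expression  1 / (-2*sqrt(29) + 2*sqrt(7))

Multiply numerator and denominator by 2*sqrt(7) + 2*sqrt(29).
Denominator becomes -88; numerator becomes 2*sqrt(7) + 2*sqrt(29).

(-sqrt(29) - sqrt(7))/44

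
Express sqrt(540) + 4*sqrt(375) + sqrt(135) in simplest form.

29*sqrt(15)

sqrt(540) = 6*sqrt(15); 4*sqrt(375) = 20*sqrt(15); sqrt(135) = 3*sqrt(15)
Combine: (6 + 20 + 3)·sqrt(15) = 29*sqrt(15)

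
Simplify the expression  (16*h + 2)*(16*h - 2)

256*h^2 - 4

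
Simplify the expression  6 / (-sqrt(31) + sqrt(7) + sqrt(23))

Group as (sqrt(7) + sqrt(23)) - sqrt(31); multiply by (sqrt(7) + sqrt(23)) + sqrt(31), then rationalise the remaining surd.

(6*sqrt(31) + 90*sqrt(23) + 282*sqrt(7) + 12*sqrt(4991))/643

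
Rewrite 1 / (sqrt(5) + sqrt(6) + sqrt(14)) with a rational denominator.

(-4*sqrt(105) - 3*sqrt(14) + 13*sqrt(6) + 15*sqrt(5))/111

Group as (sqrt(5) + sqrt(6)) + sqrt(14); multiply by (sqrt(5) + sqrt(6)) - sqrt(14), then rationalise the remaining surd.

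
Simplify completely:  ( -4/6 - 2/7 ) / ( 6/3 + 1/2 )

Numerator: -4/6 - 2/7 = -20/21
Denominator: 6/3 + 1/2 = 5/2
Divide: (-20/21) · (2/5) = -8/21

-8/21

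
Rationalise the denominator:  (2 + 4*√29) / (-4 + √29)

Multiply numerator and denominator by -√29 - 4.
Denominator becomes -13; numerator becomes -124 - 18*√29.

(18*√29 + 124)/13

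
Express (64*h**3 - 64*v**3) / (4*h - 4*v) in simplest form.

16*h**2 + 16*h*v + 16*v**2

(4*h)**3 - (4*v)**3 = (4*h - 4*v)(16*h**2 + 16*h*v + 16*v**2).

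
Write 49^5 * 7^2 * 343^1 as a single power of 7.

7^15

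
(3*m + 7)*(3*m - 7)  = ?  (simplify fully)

9*m^2 - 49

Difference of squares with P = 3*m, Q = 7.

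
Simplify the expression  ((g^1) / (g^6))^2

g^(-10)

Inside the bracket: (g^-5)
Raise to the power 2: (g^-10)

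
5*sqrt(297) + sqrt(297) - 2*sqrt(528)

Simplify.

5*sqrt(297) = 15*sqrt(33); sqrt(297) = 3*sqrt(33); 2*sqrt(528) = 8*sqrt(33)
Combine: (15 + 3 - 8)·sqrt(33) = 10*sqrt(33)

10*sqrt(33)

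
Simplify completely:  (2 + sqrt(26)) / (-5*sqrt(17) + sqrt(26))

Multiply numerator and denominator by sqrt(26) + 5*sqrt(17).
Denominator becomes -399; numerator becomes 2*sqrt(26) + 26 + 10*sqrt(17) + 5*sqrt(442).

(-5*sqrt(442) - 10*sqrt(17) - 26 - 2*sqrt(26))/399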